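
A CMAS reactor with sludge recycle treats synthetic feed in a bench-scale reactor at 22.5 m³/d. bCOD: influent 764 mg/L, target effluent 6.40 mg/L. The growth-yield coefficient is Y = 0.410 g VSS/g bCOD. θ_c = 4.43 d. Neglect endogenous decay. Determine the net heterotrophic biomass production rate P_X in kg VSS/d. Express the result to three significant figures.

Since k_d ≈ 0, Y_obs = Y = 0.410 g VSS/g bCOD.
Q·(S₀ − S) = 22.5 × (764 − 6.40) × 10⁻³ = 17.05 kg/d removed.
P_X = Y_obs · Q(S₀ − S) = 0.4100 × 17.05 = 6.989 kg VSS/d.

P_X ≈ 6.99 kg VSS/d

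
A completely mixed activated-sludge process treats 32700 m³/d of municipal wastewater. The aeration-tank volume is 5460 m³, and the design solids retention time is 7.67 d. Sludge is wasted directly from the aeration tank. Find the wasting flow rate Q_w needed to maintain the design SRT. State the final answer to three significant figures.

Q_w ≈ 712 m³/d

With mixed-liquor wasting, θ_c = V/Q_w, so Q_w = V/θ_c = 5460/7.67 = 711.9 m³/d.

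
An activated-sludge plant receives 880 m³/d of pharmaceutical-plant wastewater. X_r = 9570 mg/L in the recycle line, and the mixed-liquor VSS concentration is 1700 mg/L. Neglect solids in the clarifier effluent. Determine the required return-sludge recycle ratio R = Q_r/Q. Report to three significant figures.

Solids balance on the clarifier gives (1+R)X = R·X_r, so R = X/(X_r − X) = 1700 / (9570 − 1700) = 0.2160.

R ≈ 0.216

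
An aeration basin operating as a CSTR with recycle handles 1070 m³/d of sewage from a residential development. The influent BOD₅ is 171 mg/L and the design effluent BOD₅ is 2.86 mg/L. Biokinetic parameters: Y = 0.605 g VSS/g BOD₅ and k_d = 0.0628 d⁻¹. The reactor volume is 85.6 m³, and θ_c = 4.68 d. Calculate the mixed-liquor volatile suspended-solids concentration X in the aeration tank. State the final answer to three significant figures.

X ≈ 4600 mg/L

From V·X·(1 + k_d·θ_c) = Y·Q·(S₀ − S)·θ_c: X = 0.605 × 1070 × (171 − 2.86) × 4.68 / [85.6 × (1 + 0.0628 × 4.68)] = 4599 mg/L.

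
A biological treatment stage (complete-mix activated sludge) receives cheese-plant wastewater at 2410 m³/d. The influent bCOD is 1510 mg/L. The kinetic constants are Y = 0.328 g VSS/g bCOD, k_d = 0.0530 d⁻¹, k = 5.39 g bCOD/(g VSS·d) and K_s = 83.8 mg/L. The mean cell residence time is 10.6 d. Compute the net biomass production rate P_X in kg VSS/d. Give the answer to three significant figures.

P_X ≈ 760 kg VSS/d

From the Monod/SRT balance for a CMAS, S = K_s·(1+k_d θ_c)/[θ_c·(Y k − k_d) − 1] = 83.8 × (1 + 0.0530 × 10.6) / [10.6 × (0.328 × 5.39 − 0.0530) − 1] = 130.9 / 17.18 = 7.619 mg/L.
The observed yield is Y_obs = Y/(1 + k_d·θ_c) = 0.328 / (1 + 0.0530 × 10.6) = 0.328 / 1.562 = 0.2100 g VSS per g bCOD removed.
Substrate removed = Q·(S₀ − S) = 2410 m³/d × (1510 − 7.62) g/m³ = 3.62×10^6 g/d = 3621 kg/d.
So the net sludge growth is P_X = 0.2100 × 3621 = 760.4 kg VSS/d.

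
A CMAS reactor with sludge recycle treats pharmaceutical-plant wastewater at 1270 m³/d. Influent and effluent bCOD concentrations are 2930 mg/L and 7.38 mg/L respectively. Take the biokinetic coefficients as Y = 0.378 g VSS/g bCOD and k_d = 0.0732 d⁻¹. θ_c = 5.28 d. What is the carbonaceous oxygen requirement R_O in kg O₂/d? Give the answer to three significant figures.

R_O ≈ 2270 kg O₂/d

Correct the yield for decay: Y_obs = Y/(1 + k_d θ_c) = 0.378 / (1 + 0.0732 × 5.28) = 0.378 / 1.386 = 0.2726.
Mass of bCOD removed per day: Q(S₀ − S) = 1270 × 2923 g/m³ = 3712 kg/d.
Net sludge production P_X = 0.2726 × 3712 = 1012 kg VSS/d.
Carbonaceous O₂ demand = substrate oxidised − cell-mass equivalent = 3712 − 1.42 × 1012 = 2275 kg O₂/d.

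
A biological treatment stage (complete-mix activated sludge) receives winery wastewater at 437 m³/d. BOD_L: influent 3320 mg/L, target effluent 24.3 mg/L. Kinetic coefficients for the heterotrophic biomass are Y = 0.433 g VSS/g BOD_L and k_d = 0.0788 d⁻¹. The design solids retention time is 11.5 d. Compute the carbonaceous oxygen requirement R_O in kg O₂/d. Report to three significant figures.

Y_obs = Y / (1 + k_d θ_c) = 0.433 / (1 + 0.0788 × 11.5) = 0.433 / 1.906 = 0.2272.
ΔS = 3320 − 24.3 = 3296 mg/L, so the substrate removal rate is 437 × 3296/1000 = 1440 kg BOD_L/d.
P_X = Y_obs·Q·(S₀ − S) = 0.2272 × 1440 = 327.2 kg VSS/d.
Carbonaceous O₂ demand = substrate oxidised − cell-mass equivalent = 1440 − 1.42 × 327.2 = 975.7 kg O₂/d.

R_O ≈ 976 kg O₂/d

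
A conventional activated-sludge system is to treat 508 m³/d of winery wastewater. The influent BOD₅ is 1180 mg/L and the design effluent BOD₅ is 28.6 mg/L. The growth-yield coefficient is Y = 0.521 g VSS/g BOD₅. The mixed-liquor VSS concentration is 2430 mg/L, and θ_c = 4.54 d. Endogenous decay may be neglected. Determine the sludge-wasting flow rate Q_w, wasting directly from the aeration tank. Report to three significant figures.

V·X = Y·Q·ΔS·θ_c gives V = 0.521 × 508 × (1180 − 28.6) × 4.54 / 2430 = 569.3 m³.
Wasting from the aeration tank: Q_w = V / θ_c = 569.3 / 4.54 = 125.4 m³/d.

Q_w ≈ 125 m³/d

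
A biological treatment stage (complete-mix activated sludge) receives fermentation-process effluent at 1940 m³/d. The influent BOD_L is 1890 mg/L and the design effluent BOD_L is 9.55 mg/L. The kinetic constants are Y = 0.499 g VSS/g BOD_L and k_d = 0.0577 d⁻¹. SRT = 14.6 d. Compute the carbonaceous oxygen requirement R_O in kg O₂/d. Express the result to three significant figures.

Observed yield with endogenous decay: Y_obs = Y / (1 + k_d·θ_c) = 0.499 / (1 + 0.0577 × 14.6) = 0.499 / 1.842 = 0.2708 g VSS/g BOD_L.
Substrate removed = Q·(S₀ − S) = 1940 m³/d × (1890 − 9.55) g/m³ = 3.65×10^6 g/d = 3648 kg/d.
P_X = Y_obs·Q·(S₀ − S) = 0.2708 × 3648 = 988.0 kg VSS/d.
Carbonaceous O₂ demand = substrate oxidised − cell-mass equivalent = 3648 − 1.42 × 988.0 = 2245 kg O₂/d.

R_O ≈ 2250 kg O₂/d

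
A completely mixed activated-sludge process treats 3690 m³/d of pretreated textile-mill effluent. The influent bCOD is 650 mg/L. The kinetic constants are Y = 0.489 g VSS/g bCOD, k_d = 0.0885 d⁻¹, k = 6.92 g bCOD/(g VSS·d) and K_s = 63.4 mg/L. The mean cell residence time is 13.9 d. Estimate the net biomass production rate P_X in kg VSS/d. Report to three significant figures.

Effluent substrate depends only on kinetics and SRT: S = K_s(1 + k_d θ_c) / [θ_c(Yk − k_d) − 1] = 63.4 × (1 + 0.0885 × 13.9) / [13.9 × (0.489 × 6.92 − 0.0885) − 1] = 141.4 / 44.81 = 3.156 mg/L.
Y_obs = Y / (1 + k_d θ_c) = 0.489 / (1 + 0.0885 × 13.9) = 0.489 / 2.230 = 0.2193.
ΔS = 650 − 3.16 = 646.8 mg/L, so the substrate removal rate is 3690 × 646.8/1000 = 2387 kg bCOD/d.
So the net sludge growth is P_X = 0.2193 × 2387 = 523.4 kg VSS/d.

P_X ≈ 523 kg VSS/d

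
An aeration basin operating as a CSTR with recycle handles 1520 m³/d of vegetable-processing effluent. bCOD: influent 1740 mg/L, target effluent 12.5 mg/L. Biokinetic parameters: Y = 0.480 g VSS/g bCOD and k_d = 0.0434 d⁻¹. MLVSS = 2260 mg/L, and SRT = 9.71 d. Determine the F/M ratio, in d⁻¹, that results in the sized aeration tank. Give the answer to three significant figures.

F/M ≈ 0.307 d⁻¹

Rearranging the biomass balance for a CMAS with decay, V = Y·Q·ΔS·θ_c / [X·(1+k_d θ_c)] = 0.480 × 1520 × (1740 − 12.5) × 9.71 / [2260 × (1 + 0.0434 × 9.71)] = 1.22×10^7 / 3212 = 3810 m³.
F/M = applied load / biomass = Q·S₀/(V·X) = 1520 × 1740 / (3810 × 2260) = 0.3072 d⁻¹.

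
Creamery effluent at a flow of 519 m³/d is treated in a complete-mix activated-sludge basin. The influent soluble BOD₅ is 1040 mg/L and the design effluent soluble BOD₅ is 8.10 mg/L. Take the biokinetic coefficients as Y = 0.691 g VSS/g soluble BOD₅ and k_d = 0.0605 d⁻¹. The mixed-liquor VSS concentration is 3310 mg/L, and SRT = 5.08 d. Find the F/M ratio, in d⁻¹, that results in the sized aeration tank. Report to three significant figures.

From the SRT design equation V = Y Q (S₀−S) θ_c / [X (1 + k_d θ_c)] = 0.691 × 519 × (1040 − 8.10) × 5.08 / [3310 × (1 + 0.0605 × 5.08)] = 1.88×10^6 / 4327 = 434.4 m³.
F/M = applied load / biomass = Q·S₀/(V·X) = 519 × 1040 / (434.4 × 3310) = 0.3754 d⁻¹.

F/M ≈ 0.375 d⁻¹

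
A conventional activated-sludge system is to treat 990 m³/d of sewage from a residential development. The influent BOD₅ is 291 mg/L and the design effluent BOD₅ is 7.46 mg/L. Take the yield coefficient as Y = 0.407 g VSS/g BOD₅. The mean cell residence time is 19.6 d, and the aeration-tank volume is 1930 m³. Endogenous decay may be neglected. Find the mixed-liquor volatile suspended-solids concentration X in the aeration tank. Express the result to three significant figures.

X ≈ 1160 mg/L

X = Y·Q·ΔS·θ_c / V = 0.407 × 990 × (291 − 7.46) × 19.6 / 1930 = 1160 mg/L.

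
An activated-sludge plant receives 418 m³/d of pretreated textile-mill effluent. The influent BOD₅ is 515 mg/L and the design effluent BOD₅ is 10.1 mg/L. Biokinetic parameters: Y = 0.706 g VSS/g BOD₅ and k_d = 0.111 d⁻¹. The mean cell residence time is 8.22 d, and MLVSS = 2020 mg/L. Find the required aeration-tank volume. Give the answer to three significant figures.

V ≈ 317 m³

Steady-state biomass mass balance: V·X·(1 + k_d·θ_c) = Y·Q·(S₀ − S)·θ_c, so V = 0.706 × 418 × (515 − 10.1) × 8.22 / [2020 × (1 + 0.111 × 8.22)] = 1.22×10^6 / 3863 = 317.0 m³.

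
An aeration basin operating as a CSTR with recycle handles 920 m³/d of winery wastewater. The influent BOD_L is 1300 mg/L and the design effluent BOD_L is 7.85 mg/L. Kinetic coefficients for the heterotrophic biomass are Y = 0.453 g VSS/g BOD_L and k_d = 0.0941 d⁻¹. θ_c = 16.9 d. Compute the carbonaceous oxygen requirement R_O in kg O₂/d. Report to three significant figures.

Y_obs = Y / (1 + k_d θ_c) = 0.453 / (1 + 0.0941 × 16.9) = 0.453 / 2.590 = 0.1749.
ΔS = 1300 − 7.85 = 1292 mg/L, so the substrate removal rate is 920 × 1292/1000 = 1189 kg BOD_L/d.
Net sludge production P_X = 0.1749 × 1189 = 207.9 kg VSS/d.
R_O = Q·(S₀ − S) − 1.42·P_X = 1189 − 1.42 × 207.9 = 893.6 kg O₂/d.

R_O ≈ 894 kg O₂/d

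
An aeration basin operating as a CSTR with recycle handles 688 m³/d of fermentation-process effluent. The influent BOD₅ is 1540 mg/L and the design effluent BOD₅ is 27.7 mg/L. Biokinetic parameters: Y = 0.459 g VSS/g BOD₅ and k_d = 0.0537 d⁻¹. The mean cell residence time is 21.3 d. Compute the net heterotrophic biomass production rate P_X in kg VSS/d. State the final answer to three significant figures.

Observed yield with endogenous decay: Y_obs = Y / (1 + k_d·θ_c) = 0.459 / (1 + 0.0537 × 21.3) = 0.459 / 2.144 = 0.2141 g VSS/g BOD₅.
Q·(S₀ − S) = 688 × (1540 − 27.7) × 10⁻³ = 1040 kg/d removed.
Biomass produced: P_X = Y_obs·Q·ΔS = 0.2141 × 1040 ≈ 222.8 kg VSS/d.

P_X ≈ 223 kg VSS/d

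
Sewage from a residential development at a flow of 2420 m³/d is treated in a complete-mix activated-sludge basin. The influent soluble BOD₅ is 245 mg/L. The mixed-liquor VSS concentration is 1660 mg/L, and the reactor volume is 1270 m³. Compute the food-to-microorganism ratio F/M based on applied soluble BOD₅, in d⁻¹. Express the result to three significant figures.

F/M ≈ 0.281 d⁻¹

F/M = Q·S₀ / (V·X) = 2420 × 245 / (1270 × 1660) = 0.2812 g soluble BOD₅·(g VSS·d)⁻¹.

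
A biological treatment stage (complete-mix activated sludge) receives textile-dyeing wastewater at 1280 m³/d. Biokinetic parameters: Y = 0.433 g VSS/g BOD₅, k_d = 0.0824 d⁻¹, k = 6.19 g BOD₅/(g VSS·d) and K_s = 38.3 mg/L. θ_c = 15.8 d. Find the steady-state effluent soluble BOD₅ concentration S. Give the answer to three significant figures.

S ≈ 2.20 mg/L

For a completely mixed reactor with recycle the Lawrence–McCarty relation gives S = K_s·(1 + k_d·θ_c) / [θ_c·(Y·k − k_d) − 1] = 38.3 × (1 + 0.0824 × 15.8) / [15.8 × (0.433 × 6.19 − 0.0824) − 1] = 88.16 / 40.05 = 2.202 mg/L.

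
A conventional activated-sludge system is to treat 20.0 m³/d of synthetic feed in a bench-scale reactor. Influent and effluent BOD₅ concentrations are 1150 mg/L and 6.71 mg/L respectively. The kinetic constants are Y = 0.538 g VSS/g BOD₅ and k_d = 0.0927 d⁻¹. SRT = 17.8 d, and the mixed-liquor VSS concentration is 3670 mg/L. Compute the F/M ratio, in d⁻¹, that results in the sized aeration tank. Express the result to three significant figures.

F/M ≈ 0.278 d⁻¹

Steady-state biomass mass balance: V·X·(1 + k_d·θ_c) = Y·Q·(S₀ − S)·θ_c, so V = 0.538 × 20.0 × (1150 − 6.71) × 17.8 / [3670 × (1 + 0.0927 × 17.8)] = 2.19×10^5 / 9726 = 22.51 m³.
Food-to-microorganism ratio F/M = Q S₀ / (V X) = 20.0 × 1150 / (22.51 × 3670) = 0.2784 d⁻¹.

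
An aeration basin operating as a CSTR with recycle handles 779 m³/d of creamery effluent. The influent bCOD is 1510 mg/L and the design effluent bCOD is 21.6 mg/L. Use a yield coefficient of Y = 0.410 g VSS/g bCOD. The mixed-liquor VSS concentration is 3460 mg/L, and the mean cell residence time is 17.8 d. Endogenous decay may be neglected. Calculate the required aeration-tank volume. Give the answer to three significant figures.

V·X = Y·Q·ΔS·θ_c gives V = 0.410 × 779 × (1510 − 21.6) × 17.8 / 3460 = 2446 m³.

V ≈ 2450 m³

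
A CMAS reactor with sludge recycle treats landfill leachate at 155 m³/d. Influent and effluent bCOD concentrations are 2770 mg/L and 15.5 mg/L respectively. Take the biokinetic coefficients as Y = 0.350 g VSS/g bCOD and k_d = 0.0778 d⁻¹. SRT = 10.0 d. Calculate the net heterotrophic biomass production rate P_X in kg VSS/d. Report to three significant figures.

Correct the yield for decay: Y_obs = Y/(1 + k_d θ_c) = 0.350 / (1 + 0.0778 × 10.0) = 0.350 / 1.778 = 0.1969.
Substrate removed = Q·(S₀ − S) = 155 m³/d × (2770 − 15.5) g/m³ = 4.27×10^5 g/d = 426.9 kg/d.
P_X = Y_obs · Q(S₀ − S) = 0.1969 × 426.9 = 84.04 kg VSS/d.

P_X ≈ 84.0 kg VSS/d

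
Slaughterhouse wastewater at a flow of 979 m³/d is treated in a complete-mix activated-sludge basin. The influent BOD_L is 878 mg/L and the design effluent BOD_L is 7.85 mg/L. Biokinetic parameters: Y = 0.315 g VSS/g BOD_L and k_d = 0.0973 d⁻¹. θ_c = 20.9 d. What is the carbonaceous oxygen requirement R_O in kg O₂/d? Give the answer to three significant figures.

R_O ≈ 726 kg O₂/d

Y_obs = Y / (1 + k_d θ_c) = 0.315 / (1 + 0.0973 × 20.9) = 0.315 / 3.034 = 0.1038.
Mass of BOD_L removed per day: Q(S₀ − S) = 979 × 870.1 g/m³ = 851.9 kg/d.
Biomass synthesised: P_X = Y_obs × 851.9 = 88.46 kg VSS/d.
R_O = Q·(S₀ − S) − 1.42·P_X = 851.9 − 1.42 × 88.46 = 726.3 kg O₂/d.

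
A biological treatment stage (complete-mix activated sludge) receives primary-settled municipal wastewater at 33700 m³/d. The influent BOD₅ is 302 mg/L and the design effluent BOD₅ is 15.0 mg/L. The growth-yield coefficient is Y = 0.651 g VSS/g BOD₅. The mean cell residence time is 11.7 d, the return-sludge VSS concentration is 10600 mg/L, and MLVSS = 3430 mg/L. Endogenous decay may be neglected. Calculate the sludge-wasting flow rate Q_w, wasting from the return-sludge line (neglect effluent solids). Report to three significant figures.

Q_w ≈ 594 m³/d

V·X = Y·Q·ΔS·θ_c gives V = 0.651 × 33700 × (302 − 15.0) × 11.7 / 3430 = 21478 m³.
Wasting from the return line (neglecting effluent solids): Q_w = V·X / (θ_c·X_r) = 21478 × 3430 / (11.7 × 10600) = 594.0 m³/d.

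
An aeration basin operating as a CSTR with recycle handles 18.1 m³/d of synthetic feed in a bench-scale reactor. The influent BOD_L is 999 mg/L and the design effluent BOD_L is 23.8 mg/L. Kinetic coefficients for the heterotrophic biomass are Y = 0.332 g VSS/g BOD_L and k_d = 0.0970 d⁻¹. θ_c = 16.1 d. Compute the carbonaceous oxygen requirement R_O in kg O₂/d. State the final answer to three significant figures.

Correct the yield for decay: Y_obs = Y/(1 + k_d θ_c) = 0.332 / (1 + 0.0970 × 16.1) = 0.332 / 2.562 = 0.1296.
Q·(S₀ − S) = 18.1 × (999 − 23.8) × 10⁻³ = 17.65 kg/d removed.
P_X = Y_obs·Q·(S₀ − S) = 0.1296 × 17.65 = 2.288 kg VSS/d.
Carbonaceous O₂ demand = substrate oxidised − cell-mass equivalent = 17.65 − 1.42 × 2.288 = 14.40 kg O₂/d.

R_O ≈ 14.4 kg O₂/d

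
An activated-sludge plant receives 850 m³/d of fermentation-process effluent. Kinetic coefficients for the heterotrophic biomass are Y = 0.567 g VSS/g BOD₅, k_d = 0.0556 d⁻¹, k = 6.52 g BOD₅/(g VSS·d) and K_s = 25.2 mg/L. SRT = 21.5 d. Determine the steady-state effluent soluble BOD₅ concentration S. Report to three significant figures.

S ≈ 0.716 mg/L

For a completely mixed reactor with recycle the Lawrence–McCarty relation gives S = K_s·(1 + k_d·θ_c) / [θ_c·(Y·k − k_d) − 1] = 25.2 × (1 + 0.0556 × 21.5) / [21.5 × (0.567 × 6.52 − 0.0556) − 1] = 55.32 / 77.29 = 0.7158 mg/L.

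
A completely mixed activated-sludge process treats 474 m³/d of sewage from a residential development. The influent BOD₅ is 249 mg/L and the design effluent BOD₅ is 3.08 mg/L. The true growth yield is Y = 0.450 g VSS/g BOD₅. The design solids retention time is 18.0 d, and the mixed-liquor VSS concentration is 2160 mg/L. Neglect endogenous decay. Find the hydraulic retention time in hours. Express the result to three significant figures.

With k_d = 0 the design equation reduces to V = Y Q (S₀−S) θ_c / X = 0.450 × 474 × (249 − 3.08) × 18.0 / 2160 = 437.1 m³.
τ = V/Q = 437.1/474 = 0.9222 d, or 22.13 h.

τ ≈ 22.1 h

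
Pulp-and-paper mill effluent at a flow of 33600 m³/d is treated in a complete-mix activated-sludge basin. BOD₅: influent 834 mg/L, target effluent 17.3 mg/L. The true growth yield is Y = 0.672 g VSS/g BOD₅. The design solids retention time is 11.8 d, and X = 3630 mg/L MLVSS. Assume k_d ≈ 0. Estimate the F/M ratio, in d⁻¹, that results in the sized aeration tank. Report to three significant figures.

F/M ≈ 0.129 d⁻¹

V·X = Y·Q·ΔS·θ_c gives V = 0.672 × 33600 × (834 − 17.3) × 11.8 / 3630 = 59944 m³.
Food-to-microorganism ratio F/M = Q S₀ / (V X) = 33600 × 834 / (59944 × 3630) = 0.1288 d⁻¹.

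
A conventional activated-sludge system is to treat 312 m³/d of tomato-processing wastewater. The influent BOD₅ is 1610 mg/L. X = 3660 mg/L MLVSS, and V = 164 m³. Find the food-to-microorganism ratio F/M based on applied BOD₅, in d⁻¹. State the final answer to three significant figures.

F/M = Q·S₀ / (V·X) = 312 × 1610 / (164.0 × 3660) = 0.8369 g BOD₅·(g VSS·d)⁻¹.

F/M ≈ 0.837 d⁻¹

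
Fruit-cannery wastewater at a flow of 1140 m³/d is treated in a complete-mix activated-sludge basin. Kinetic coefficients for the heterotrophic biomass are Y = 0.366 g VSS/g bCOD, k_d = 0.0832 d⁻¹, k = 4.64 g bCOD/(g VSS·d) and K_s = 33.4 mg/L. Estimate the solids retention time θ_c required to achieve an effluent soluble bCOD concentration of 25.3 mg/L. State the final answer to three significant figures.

θ_c ≈ 1.54 d

At the target effluent, Y k S/(K_s+S) = 0.366×4.64×25.3/58.70 = 0.7320 d⁻¹.
1/θ_c = 0.7320 − 0.0832 = 0.6488 d⁻¹, so θ_c = 1.541 d.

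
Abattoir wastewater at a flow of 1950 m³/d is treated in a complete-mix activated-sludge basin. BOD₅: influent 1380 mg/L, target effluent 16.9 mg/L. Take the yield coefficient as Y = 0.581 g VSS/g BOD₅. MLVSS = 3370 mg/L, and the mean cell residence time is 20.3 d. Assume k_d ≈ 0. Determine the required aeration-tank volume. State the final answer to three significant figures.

V ≈ 9300 m³

Biomass mass balance (decay neglected): V·X = Y·Q·(S₀ − S)·θ_c, so V = 0.581 × 1950 × (1380 − 16.9) × 20.3 / 3370 = 9303 m³.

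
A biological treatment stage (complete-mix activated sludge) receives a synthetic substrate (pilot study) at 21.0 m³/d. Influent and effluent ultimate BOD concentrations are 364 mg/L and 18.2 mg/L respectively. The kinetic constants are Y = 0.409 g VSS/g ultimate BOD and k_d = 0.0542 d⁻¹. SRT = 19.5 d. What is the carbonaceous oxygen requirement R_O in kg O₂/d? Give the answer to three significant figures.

Y_obs = Y / (1 + k_d θ_c) = 0.409 / (1 + 0.0542 × 19.5) = 0.409 / 2.057 = 0.1988.
Mass of ultimate BOD removed per day: Q(S₀ − S) = 21.0 × 345.8 g/m³ = 7.262 kg/d.
P_X = Y_obs·Q·(S₀ − S) = 0.1988 × 7.262 = 1.444 kg VSS/d.
R_O = Q·ΔS − 1.42 P_X = 7.262 − 2.050 = 5.211 kg O₂/d.

R_O ≈ 5.21 kg O₂/d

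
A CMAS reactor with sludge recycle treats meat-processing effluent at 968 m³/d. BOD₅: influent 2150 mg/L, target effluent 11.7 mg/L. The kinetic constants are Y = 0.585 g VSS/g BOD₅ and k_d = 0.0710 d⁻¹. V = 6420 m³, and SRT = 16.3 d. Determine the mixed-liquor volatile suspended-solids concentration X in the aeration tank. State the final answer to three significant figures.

X ≈ 1430 mg/L

Solving the biomass balance for X: X = Y Q (S₀−S) θ_c / [V (1+k_d θ_c)] = 0.585 × 968 × (2150 − 11.7) × 16.3 / [6420 × (1 + 0.0710 × 16.3)] = 1425 mg/L.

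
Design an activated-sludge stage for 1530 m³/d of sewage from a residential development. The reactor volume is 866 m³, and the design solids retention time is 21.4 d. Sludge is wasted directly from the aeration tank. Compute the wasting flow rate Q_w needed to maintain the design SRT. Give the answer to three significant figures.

Q_w ≈ 40.5 m³/d

For wasting at MLVSS concentration, Q_w = V/θ_c = 866.0/21.4 = 40.47 m³/d.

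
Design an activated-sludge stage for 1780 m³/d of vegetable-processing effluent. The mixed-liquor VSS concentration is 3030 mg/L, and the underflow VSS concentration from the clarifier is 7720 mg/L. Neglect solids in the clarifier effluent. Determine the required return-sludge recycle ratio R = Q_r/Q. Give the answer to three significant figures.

R ≈ 0.646

R = Q_r/Q = X/(X_r − X) = 3030 / (7720 − 3030) = 0.6461.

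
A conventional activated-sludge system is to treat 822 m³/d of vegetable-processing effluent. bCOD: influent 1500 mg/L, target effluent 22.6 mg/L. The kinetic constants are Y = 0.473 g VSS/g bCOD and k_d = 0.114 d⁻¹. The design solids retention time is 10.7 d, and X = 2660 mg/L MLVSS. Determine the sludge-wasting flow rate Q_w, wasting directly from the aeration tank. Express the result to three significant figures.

Rearranging the biomass balance for a CMAS with decay, V = Y·Q·ΔS·θ_c / [X·(1+k_d θ_c)] = 0.473 × 822 × (1500 − 22.6) × 10.7 / [2660 × (1 + 0.114 × 10.7)] = 6.15×10^6 / 5905 = 1041 m³.
For wasting at MLVSS concentration, Q_w = V/θ_c = 1041/10.7 = 97.28 m³/d.

Q_w ≈ 97.3 m³/d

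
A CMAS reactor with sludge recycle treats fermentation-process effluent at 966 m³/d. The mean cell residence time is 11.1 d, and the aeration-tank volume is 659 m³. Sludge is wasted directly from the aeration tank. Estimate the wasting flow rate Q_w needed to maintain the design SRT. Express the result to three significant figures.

Q_w ≈ 59.4 m³/d

Wasting from the aeration tank: Q_w = V / θ_c = 659.0 / 11.1 = 59.37 m³/d.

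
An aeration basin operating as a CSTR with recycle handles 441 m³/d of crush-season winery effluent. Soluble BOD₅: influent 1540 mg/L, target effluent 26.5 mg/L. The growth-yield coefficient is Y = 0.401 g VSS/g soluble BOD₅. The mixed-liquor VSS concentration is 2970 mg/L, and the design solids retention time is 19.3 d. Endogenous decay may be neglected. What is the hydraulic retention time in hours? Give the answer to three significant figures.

V·X = Y·Q·ΔS·θ_c gives V = 0.401 × 441 × (1540 − 26.5) × 19.3 / 2970 = 1739 m³.
Hydraulic retention time τ = V/Q = 1739 / 441 = 3.944 d = 94.65 h.

τ ≈ 94.7 h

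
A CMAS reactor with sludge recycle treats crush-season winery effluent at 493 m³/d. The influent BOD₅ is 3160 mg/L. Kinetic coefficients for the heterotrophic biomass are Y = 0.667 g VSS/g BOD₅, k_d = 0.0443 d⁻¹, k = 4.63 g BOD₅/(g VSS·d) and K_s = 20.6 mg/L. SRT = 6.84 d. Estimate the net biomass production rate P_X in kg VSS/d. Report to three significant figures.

P_X ≈ 797 kg VSS/d

Effluent substrate depends only on kinetics and SRT: S = K_s(1 + k_d θ_c) / [θ_c(Yk − k_d) − 1] = 20.6 × (1 + 0.0443 × 6.84) / [6.84 × (0.667 × 4.63 − 0.0443) − 1] = 26.84 / 19.82 = 1.354 mg/L.
The observed yield is Y_obs = Y/(1 + k_d·θ_c) = 0.667 / (1 + 0.0443 × 6.84) = 0.667 / 1.303 = 0.5119 g VSS per g BOD₅ removed.
Mass of BOD₅ removed per day: Q(S₀ − S) = 493 × 3159 g/m³ = 1557 kg/d.
Biomass produced: P_X = Y_obs·Q·ΔS = 0.5119 × 1557 ≈ 797.1 kg VSS/d.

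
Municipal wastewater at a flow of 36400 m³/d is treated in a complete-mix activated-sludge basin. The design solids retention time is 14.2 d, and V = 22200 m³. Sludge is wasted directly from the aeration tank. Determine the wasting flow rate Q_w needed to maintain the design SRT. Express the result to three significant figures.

Q_w ≈ 1560 m³/d

For wasting at MLVSS concentration, Q_w = V/θ_c = 22200/14.2 = 1563 m³/d.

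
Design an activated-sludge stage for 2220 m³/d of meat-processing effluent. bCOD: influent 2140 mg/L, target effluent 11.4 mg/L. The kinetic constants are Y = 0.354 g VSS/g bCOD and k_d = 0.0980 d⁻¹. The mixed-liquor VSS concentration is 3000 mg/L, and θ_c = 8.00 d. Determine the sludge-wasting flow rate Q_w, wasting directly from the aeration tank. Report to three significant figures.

Q_w ≈ 313 m³/d

From the SRT design equation V = Y Q (S₀−S) θ_c / [X (1 + k_d θ_c)] = 0.354 × 2220 × (2140 − 11.4) × 8.00 / [3000 × (1 + 0.0980 × 8.00)] = 1.34×10^7 / 5352 = 2500 m³.
With mixed-liquor wasting, θ_c = V/Q_w, so Q_w = V/θ_c = 2500/8.00 = 312.6 m³/d.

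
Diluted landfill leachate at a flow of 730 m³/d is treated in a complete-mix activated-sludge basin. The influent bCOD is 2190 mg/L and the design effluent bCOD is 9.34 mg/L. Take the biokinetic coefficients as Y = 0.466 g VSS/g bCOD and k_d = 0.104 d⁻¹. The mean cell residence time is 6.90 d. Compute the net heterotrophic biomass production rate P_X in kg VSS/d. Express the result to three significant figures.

P_X ≈ 432 kg VSS/d

The observed yield is Y_obs = Y/(1 + k_d·θ_c) = 0.466 / (1 + 0.104 × 6.90) = 0.466 / 1.718 = 0.2713 g VSS per g bCOD removed.
Mass of bCOD removed per day: Q(S₀ − S) = 730 × 2181 g/m³ = 1592 kg/d.
Biomass produced: P_X = Y_obs·Q·ΔS = 0.2713 × 1592 ≈ 431.9 kg VSS/d.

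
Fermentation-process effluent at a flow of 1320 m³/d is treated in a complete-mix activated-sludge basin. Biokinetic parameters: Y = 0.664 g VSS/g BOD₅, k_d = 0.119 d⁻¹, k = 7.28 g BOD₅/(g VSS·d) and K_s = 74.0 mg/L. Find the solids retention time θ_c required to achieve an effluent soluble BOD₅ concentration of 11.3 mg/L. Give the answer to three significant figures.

θ_c ≈ 1.92 d

Specific growth rate at S = 11.3 mg/L: μ = YkS/(K_s+S) = 0.664·7.28·11.3/(74.0+11.3) = 0.6404 d⁻¹.
Then 1/θ_c = μ − k_d = 0.6404 − 0.119 = 0.5214 d⁻¹, giving θ_c = 1.918 d.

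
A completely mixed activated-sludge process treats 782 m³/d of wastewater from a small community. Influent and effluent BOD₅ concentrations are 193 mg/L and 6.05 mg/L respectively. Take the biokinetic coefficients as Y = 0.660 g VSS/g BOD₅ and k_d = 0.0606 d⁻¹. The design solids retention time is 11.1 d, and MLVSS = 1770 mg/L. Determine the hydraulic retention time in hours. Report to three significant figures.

τ ≈ 11.1 h

Rearranging the biomass balance for a CMAS with decay, V = Y·Q·ΔS·θ_c / [X·(1+k_d θ_c)] = 0.660 × 782 × (193 − 6.05) × 11.1 / [1770 × (1 + 0.0606 × 11.1)] = 1.07×10^6 / 2961 = 361.8 m³.
τ = V/Q = 361.8/782 = 0.4626 d, or 11.10 h.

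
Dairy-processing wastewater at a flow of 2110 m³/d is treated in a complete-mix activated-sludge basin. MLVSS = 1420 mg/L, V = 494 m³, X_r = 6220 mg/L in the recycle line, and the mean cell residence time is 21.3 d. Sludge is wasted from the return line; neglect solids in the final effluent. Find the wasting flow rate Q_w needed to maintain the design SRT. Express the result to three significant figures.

θ_c = V·X/(Q_w·X_r) when wasting from the recycle, so Q_w = V·X/(θ_c·X_r) = 494.0 × 1420 / (21.3 × 6220) = 5.295 m³/d.

Q_w ≈ 5.29 m³/d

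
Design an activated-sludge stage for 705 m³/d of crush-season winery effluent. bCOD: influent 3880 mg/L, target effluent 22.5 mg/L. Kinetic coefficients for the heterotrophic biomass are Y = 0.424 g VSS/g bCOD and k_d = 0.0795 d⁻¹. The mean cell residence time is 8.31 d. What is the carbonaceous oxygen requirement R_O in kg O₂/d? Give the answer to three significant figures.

R_O ≈ 1730 kg O₂/d

Correct the yield for decay: Y_obs = Y/(1 + k_d θ_c) = 0.424 / (1 + 0.0795 × 8.31) = 0.424 / 1.661 = 0.2553.
Q·(S₀ − S) = 705 × (3880 − 22.5) × 10⁻³ = 2720 kg/d removed.
Net sludge production P_X = 0.2553 × 2720 = 694.4 kg VSS/d.
Carbonaceous O₂ demand = substrate oxidised − cell-mass equivalent = 2720 − 1.42 × 694.4 = 1734 kg O₂/d.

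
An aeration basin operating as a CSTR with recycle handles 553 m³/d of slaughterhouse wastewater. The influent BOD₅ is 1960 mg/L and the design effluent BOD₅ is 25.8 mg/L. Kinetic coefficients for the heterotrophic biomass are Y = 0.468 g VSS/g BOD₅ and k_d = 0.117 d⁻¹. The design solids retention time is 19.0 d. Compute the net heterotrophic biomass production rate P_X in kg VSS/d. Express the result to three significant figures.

P_X ≈ 155 kg VSS/d

The observed yield is Y_obs = Y/(1 + k_d·θ_c) = 0.468 / (1 + 0.117 × 19.0) = 0.468 / 3.223 = 0.1452 g VSS per g BOD₅ removed.
ΔS = 1960 − 25.8 = 1934 mg/L, so the substrate removal rate is 553 × 1934/1000 = 1070 kg BOD₅/d.
P_X = Y_obs · Q(S₀ − S) = 0.1452 × 1070 = 155.3 kg VSS/d.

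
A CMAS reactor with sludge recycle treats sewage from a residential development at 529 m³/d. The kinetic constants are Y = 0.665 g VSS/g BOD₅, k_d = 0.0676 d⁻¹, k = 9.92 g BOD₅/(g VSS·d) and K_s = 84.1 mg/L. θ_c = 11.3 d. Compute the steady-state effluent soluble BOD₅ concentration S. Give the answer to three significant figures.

S ≈ 2.04 mg/L

From the Monod/SRT balance for a CMAS, S = K_s·(1+k_d θ_c)/[θ_c·(Y k − k_d) − 1] = 84.1 × (1 + 0.0676 × 11.3) / [11.3 × (0.665 × 9.92 − 0.0676) − 1] = 148.3 / 72.78 = 2.038 mg/L.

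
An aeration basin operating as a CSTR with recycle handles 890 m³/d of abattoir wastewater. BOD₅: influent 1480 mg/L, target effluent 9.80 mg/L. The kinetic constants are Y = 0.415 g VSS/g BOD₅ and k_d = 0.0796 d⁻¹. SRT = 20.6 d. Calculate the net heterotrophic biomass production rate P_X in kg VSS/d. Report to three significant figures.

Correct the yield for decay: Y_obs = Y/(1 + k_d θ_c) = 0.415 / (1 + 0.0796 × 20.6) = 0.415 / 2.640 = 0.1572.
Substrate removed = Q·(S₀ − S) = 890 m³/d × (1480 − 9.80) g/m³ = 1.31×10^6 g/d = 1308 kg/d.
So the net sludge growth is P_X = 0.1572 × 1308 = 205.7 kg VSS/d.

P_X ≈ 206 kg VSS/d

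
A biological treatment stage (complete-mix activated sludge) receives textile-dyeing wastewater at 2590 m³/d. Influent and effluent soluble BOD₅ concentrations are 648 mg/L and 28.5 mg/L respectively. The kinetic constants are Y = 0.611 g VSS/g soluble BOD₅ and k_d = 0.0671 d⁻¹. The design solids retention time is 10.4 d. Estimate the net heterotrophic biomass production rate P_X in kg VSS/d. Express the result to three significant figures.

P_X ≈ 577 kg VSS/d

Observed yield with endogenous decay: Y_obs = Y / (1 + k_d·θ_c) = 0.611 / (1 + 0.0671 × 10.4) = 0.611 / 1.698 = 0.3599 g VSS/g soluble BOD₅.
Q·(S₀ − S) = 2590 × (648 − 28.5) × 10⁻³ = 1605 kg/d removed.
So the net sludge growth is P_X = 0.3599 × 1605 = 577.4 kg VSS/d.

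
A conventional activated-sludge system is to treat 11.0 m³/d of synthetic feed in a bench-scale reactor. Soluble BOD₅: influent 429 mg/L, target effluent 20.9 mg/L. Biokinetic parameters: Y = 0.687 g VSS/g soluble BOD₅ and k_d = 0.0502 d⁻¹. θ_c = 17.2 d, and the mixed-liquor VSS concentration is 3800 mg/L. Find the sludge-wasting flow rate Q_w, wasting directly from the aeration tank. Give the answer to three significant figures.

Q_w ≈ 0.436 m³/d

Rearranging the biomass balance for a CMAS with decay, V = Y·Q·ΔS·θ_c / [X·(1+k_d θ_c)] = 0.687 × 11.0 × (429 − 20.9) × 17.2 / [3800 × (1 + 0.0502 × 17.2)] = 5.3×10^4 / 7081 = 7.491 m³.
Wasting from the aeration tank: Q_w = V / θ_c = 7.491 / 17.2 = 0.4355 m³/d.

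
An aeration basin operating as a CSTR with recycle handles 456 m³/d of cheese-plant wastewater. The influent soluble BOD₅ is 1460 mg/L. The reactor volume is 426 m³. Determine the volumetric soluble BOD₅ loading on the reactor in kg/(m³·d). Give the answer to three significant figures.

L_v ≈ 1.56 kg soluble BOD₅/(m³·d)

Volumetric loading L_v = Q·S₀ / V = 456 × 1460 g/m³ / 426.0 m³ = 1563 g/(m³·d) = 1.563 kg soluble BOD₅/(m³·d).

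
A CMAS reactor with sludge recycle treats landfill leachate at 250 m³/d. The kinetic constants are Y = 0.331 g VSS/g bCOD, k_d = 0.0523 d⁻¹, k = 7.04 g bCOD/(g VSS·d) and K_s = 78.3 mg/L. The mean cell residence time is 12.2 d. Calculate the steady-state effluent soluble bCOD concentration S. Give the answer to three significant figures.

From the Monod/SRT balance for a CMAS, S = K_s·(1+k_d θ_c)/[θ_c·(Y k − k_d) − 1] = 78.3 × (1 + 0.0523 × 12.2) / [12.2 × (0.331 × 7.04 − 0.0523) − 1] = 128.3 / 26.79 = 4.787 mg/L.

S ≈ 4.79 mg/L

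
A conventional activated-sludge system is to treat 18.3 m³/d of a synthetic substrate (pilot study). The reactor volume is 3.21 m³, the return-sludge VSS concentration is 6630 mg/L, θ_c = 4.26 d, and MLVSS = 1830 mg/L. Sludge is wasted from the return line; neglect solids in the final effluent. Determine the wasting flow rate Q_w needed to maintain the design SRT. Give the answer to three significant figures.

Q_w = (V·X)/(θ_c X_r) = 3.210 × 1830 / (4.26 × 6630) = 0.2080 m³/d.

Q_w ≈ 0.208 m³/d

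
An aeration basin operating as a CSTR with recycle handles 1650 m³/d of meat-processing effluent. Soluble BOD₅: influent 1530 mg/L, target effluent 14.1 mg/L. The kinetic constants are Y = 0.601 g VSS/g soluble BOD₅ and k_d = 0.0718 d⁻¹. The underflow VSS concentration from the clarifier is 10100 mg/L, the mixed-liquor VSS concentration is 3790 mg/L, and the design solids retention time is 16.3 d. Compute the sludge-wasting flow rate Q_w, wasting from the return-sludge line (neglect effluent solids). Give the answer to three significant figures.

Q_w ≈ 68.6 m³/d

Steady-state biomass mass balance: V·X·(1 + k_d·θ_c) = Y·Q·(S₀ − S)·θ_c, so V = 0.601 × 1650 × (1530 − 14.1) × 16.3 / [3790 × (1 + 0.0718 × 16.3)] = 2.45×10^7 / 8226 = 2979 m³.
Wasting from the return line (neglecting effluent solids): Q_w = V·X / (θ_c·X_r) = 2979 × 3790 / (16.3 × 10100) = 68.58 m³/d.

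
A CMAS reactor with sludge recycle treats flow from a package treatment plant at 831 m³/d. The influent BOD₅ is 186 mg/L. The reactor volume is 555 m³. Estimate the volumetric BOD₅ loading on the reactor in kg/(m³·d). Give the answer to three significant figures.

L_v = Q S₀ / V = 831 × 186 × 10⁻³ / 555.0 = 0.2785 kg/(m³·d).

L_v ≈ 0.278 kg BOD₅/(m³·d)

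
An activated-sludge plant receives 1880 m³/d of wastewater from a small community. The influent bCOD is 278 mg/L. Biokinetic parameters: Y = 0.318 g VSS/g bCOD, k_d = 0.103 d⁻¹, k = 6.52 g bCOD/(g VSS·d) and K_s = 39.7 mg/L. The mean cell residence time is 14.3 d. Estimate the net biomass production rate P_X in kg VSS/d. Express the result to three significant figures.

For a completely mixed reactor with recycle the Lawrence–McCarty relation gives S = K_s·(1 + k_d·θ_c) / [θ_c·(Y·k − k_d) − 1] = 39.7 × (1 + 0.103 × 14.3) / [14.3 × (0.318 × 6.52 − 0.103) − 1] = 98.17 / 27.18 = 3.613 mg/L.
Correct the yield for decay: Y_obs = Y/(1 + k_d θ_c) = 0.318 / (1 + 0.103 × 14.3) = 0.318 / 2.473 = 0.1286.
Q·(S₀ − S) = 1880 × (278 − 3.61) × 10⁻³ = 515.9 kg/d removed.
So the net sludge growth is P_X = 0.1286 × 515.9 = 66.34 kg VSS/d.

P_X ≈ 66.3 kg VSS/d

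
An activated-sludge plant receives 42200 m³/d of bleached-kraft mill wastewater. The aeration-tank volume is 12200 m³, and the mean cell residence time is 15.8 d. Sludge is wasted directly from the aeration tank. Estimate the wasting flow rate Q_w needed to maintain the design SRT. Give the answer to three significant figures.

Q_w ≈ 772 m³/d

For wasting at MLVSS concentration, Q_w = V/θ_c = 12200/15.8 = 772.2 m³/d.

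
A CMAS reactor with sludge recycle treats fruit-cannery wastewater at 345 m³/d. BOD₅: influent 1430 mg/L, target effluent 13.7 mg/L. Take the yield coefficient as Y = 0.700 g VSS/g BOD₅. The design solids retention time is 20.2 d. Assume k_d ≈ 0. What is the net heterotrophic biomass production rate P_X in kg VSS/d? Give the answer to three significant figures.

P_X ≈ 342 kg VSS/d

Since k_d ≈ 0, Y_obs = Y = 0.700 g VSS/g BOD₅.
Q·(S₀ − S) = 345 × (1430 − 13.7) × 10⁻³ = 488.6 kg/d removed.
P_X = Y_obs · Q(S₀ − S) = 0.7000 × 488.6 = 342.0 kg VSS/d.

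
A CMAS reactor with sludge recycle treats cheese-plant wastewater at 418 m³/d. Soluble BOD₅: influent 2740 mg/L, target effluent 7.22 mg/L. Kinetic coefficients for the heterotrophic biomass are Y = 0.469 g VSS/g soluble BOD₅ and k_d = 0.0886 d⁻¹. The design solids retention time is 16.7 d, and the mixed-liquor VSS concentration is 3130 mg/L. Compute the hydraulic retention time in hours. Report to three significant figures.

τ ≈ 66.2 h

Steady-state biomass mass balance: V·X·(1 + k_d·θ_c) = Y·Q·(S₀ − S)·θ_c, so V = 0.469 × 418 × (2740 − 7.22) × 16.7 / [3130 × (1 + 0.0886 × 16.7)] = 8.95×10^6 / 7761 = 1153 m³.
HRT = V/Q = 1153 m³ / 418 m³·d⁻¹ = 2.758 d × 24 = 66.19 h.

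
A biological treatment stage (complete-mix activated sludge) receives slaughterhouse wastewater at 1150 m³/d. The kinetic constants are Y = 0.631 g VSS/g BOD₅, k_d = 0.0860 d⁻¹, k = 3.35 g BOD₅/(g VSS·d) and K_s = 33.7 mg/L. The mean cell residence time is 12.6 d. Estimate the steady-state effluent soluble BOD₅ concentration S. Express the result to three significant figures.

From the Monod/SRT balance for a CMAS, S = K_s·(1+k_d θ_c)/[θ_c·(Y k − k_d) − 1] = 33.7 × (1 + 0.0860 × 12.6) / [12.6 × (0.631 × 3.35 − 0.0860) − 1] = 70.22 / 24.55 = 2.860 mg/L.

S ≈ 2.86 mg/L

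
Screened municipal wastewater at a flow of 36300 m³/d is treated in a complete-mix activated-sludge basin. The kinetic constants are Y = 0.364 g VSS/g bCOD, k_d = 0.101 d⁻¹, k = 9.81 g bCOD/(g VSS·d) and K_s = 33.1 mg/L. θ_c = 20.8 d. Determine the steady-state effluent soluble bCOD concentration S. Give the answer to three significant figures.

S ≈ 1.44 mg/L

From the Monod/SRT balance for a CMAS, S = K_s·(1+k_d θ_c)/[θ_c·(Y k − k_d) − 1] = 33.1 × (1 + 0.101 × 20.8) / [20.8 × (0.364 × 9.81 − 0.101) − 1] = 102.6 / 71.17 = 1.442 mg/L.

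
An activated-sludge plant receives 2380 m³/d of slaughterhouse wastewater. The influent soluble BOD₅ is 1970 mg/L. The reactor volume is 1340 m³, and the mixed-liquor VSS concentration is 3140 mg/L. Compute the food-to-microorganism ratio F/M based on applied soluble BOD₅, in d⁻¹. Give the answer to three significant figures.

F/M ≈ 1.11 d⁻¹

Food-to-microorganism ratio F/M = Q S₀ / (V X) = 2380 × 1970 / (1340 × 3140) = 1.114 d⁻¹.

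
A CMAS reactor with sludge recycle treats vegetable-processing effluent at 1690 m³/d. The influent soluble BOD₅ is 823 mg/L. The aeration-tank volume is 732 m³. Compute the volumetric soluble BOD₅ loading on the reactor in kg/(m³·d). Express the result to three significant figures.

Applied soluble BOD₅ load per unit volume = Q·S₀/V = (1690 × 823/1000)/732.0 = 1.900 kg soluble BOD₅·m⁻³·d⁻¹.

L_v ≈ 1.90 kg soluble BOD₅/(m³·d)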